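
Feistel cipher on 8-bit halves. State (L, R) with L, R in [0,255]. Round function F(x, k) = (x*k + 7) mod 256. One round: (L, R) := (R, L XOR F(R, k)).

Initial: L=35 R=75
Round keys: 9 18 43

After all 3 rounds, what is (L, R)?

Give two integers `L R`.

Round 1 (k=9): L=75 R=137
Round 2 (k=18): L=137 R=226
Round 3 (k=43): L=226 R=116

Answer: 226 116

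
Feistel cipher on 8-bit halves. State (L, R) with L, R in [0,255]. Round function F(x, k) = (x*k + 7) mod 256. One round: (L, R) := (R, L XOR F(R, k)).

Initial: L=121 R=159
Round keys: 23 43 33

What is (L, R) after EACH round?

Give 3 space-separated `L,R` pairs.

Round 1 (k=23): L=159 R=41
Round 2 (k=43): L=41 R=117
Round 3 (k=33): L=117 R=53

Answer: 159,41 41,117 117,53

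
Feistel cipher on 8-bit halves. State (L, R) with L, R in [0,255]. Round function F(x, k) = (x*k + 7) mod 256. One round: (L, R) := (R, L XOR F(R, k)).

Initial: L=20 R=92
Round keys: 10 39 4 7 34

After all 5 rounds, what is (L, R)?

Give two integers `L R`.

Answer: 83 33

Derivation:
Round 1 (k=10): L=92 R=139
Round 2 (k=39): L=139 R=104
Round 3 (k=4): L=104 R=44
Round 4 (k=7): L=44 R=83
Round 5 (k=34): L=83 R=33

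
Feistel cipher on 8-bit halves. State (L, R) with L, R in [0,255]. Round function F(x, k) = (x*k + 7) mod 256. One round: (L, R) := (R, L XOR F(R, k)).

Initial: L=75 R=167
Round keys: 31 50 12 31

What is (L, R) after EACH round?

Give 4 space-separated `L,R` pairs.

Round 1 (k=31): L=167 R=11
Round 2 (k=50): L=11 R=138
Round 3 (k=12): L=138 R=116
Round 4 (k=31): L=116 R=153

Answer: 167,11 11,138 138,116 116,153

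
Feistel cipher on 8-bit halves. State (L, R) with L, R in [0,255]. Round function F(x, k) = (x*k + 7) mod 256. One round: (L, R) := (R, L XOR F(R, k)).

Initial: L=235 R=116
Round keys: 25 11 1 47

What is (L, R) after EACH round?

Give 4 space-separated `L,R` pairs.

Answer: 116,176 176,227 227,90 90,110

Derivation:
Round 1 (k=25): L=116 R=176
Round 2 (k=11): L=176 R=227
Round 3 (k=1): L=227 R=90
Round 4 (k=47): L=90 R=110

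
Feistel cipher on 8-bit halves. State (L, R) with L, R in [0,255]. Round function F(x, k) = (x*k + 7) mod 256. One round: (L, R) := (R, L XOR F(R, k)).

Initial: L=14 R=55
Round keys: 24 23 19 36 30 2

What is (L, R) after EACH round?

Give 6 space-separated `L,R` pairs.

Round 1 (k=24): L=55 R=33
Round 2 (k=23): L=33 R=201
Round 3 (k=19): L=201 R=211
Round 4 (k=36): L=211 R=122
Round 5 (k=30): L=122 R=128
Round 6 (k=2): L=128 R=125

Answer: 55,33 33,201 201,211 211,122 122,128 128,125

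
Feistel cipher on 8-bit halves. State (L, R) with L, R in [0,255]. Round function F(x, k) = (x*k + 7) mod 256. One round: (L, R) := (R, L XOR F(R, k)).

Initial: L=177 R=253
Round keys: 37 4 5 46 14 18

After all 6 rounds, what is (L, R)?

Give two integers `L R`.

Round 1 (k=37): L=253 R=41
Round 2 (k=4): L=41 R=86
Round 3 (k=5): L=86 R=156
Round 4 (k=46): L=156 R=89
Round 5 (k=14): L=89 R=121
Round 6 (k=18): L=121 R=208

Answer: 121 208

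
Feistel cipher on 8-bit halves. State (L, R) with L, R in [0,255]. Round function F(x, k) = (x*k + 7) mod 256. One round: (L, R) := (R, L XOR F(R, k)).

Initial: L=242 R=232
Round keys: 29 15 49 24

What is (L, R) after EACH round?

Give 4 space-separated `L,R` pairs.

Round 1 (k=29): L=232 R=189
Round 2 (k=15): L=189 R=242
Round 3 (k=49): L=242 R=228
Round 4 (k=24): L=228 R=149

Answer: 232,189 189,242 242,228 228,149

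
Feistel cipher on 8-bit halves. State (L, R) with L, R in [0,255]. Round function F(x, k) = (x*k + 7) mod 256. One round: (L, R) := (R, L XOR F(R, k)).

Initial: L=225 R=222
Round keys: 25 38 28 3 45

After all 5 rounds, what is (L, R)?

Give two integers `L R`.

Round 1 (k=25): L=222 R=84
Round 2 (k=38): L=84 R=161
Round 3 (k=28): L=161 R=247
Round 4 (k=3): L=247 R=77
Round 5 (k=45): L=77 R=103

Answer: 77 103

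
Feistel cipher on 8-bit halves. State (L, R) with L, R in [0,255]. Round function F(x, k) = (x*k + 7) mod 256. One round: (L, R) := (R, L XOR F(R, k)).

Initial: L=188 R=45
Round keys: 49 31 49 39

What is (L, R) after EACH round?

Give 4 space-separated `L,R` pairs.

Round 1 (k=49): L=45 R=24
Round 2 (k=31): L=24 R=194
Round 3 (k=49): L=194 R=49
Round 4 (k=39): L=49 R=188

Answer: 45,24 24,194 194,49 49,188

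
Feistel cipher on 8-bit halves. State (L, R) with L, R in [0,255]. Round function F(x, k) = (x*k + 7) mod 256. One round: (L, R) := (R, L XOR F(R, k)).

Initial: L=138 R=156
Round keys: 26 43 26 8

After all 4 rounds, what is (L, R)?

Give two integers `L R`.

Answer: 14 165

Derivation:
Round 1 (k=26): L=156 R=85
Round 2 (k=43): L=85 R=210
Round 3 (k=26): L=210 R=14
Round 4 (k=8): L=14 R=165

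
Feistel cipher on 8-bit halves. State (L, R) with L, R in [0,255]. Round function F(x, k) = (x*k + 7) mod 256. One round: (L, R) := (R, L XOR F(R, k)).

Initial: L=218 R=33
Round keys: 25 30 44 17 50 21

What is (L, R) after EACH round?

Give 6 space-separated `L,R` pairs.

Round 1 (k=25): L=33 R=154
Round 2 (k=30): L=154 R=50
Round 3 (k=44): L=50 R=5
Round 4 (k=17): L=5 R=110
Round 5 (k=50): L=110 R=134
Round 6 (k=21): L=134 R=107

Answer: 33,154 154,50 50,5 5,110 110,134 134,107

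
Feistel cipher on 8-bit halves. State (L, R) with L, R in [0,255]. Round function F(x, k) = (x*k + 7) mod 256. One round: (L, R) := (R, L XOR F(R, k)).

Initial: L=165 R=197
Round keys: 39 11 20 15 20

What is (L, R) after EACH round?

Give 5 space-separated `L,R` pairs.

Round 1 (k=39): L=197 R=175
Round 2 (k=11): L=175 R=73
Round 3 (k=20): L=73 R=20
Round 4 (k=15): L=20 R=122
Round 5 (k=20): L=122 R=155

Answer: 197,175 175,73 73,20 20,122 122,155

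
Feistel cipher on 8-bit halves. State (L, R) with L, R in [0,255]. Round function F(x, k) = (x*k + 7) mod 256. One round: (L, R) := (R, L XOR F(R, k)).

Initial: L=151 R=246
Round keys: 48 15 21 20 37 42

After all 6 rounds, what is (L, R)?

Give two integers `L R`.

Answer: 249 183

Derivation:
Round 1 (k=48): L=246 R=176
Round 2 (k=15): L=176 R=161
Round 3 (k=21): L=161 R=140
Round 4 (k=20): L=140 R=86
Round 5 (k=37): L=86 R=249
Round 6 (k=42): L=249 R=183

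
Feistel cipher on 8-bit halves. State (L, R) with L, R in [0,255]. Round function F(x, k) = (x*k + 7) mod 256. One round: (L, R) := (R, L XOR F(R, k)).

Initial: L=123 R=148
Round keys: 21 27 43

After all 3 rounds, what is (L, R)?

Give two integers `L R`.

Answer: 227 120

Derivation:
Round 1 (k=21): L=148 R=80
Round 2 (k=27): L=80 R=227
Round 3 (k=43): L=227 R=120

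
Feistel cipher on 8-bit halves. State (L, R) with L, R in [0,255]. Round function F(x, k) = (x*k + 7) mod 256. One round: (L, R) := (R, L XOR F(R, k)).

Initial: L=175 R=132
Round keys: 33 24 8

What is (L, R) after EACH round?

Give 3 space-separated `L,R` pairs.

Round 1 (k=33): L=132 R=164
Round 2 (k=24): L=164 R=227
Round 3 (k=8): L=227 R=187

Answer: 132,164 164,227 227,187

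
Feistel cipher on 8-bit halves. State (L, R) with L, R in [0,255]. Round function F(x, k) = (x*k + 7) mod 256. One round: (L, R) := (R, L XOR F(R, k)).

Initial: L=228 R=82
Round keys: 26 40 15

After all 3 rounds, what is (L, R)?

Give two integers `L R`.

Round 1 (k=26): L=82 R=191
Round 2 (k=40): L=191 R=141
Round 3 (k=15): L=141 R=245

Answer: 141 245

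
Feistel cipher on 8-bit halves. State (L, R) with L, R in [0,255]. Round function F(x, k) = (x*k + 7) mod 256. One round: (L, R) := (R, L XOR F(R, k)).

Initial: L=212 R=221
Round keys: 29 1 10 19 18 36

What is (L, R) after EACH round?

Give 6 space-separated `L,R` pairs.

Answer: 221,196 196,22 22,39 39,250 250,188 188,141

Derivation:
Round 1 (k=29): L=221 R=196
Round 2 (k=1): L=196 R=22
Round 3 (k=10): L=22 R=39
Round 4 (k=19): L=39 R=250
Round 5 (k=18): L=250 R=188
Round 6 (k=36): L=188 R=141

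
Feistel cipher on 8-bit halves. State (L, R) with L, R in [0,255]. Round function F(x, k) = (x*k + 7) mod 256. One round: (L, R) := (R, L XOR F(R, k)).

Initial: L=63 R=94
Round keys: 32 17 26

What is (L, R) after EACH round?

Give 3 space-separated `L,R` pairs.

Answer: 94,248 248,33 33,153

Derivation:
Round 1 (k=32): L=94 R=248
Round 2 (k=17): L=248 R=33
Round 3 (k=26): L=33 R=153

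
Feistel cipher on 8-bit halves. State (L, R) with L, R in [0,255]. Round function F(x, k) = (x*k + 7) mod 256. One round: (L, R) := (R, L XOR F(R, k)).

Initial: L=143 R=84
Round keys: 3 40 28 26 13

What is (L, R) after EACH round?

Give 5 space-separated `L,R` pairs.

Round 1 (k=3): L=84 R=140
Round 2 (k=40): L=140 R=179
Round 3 (k=28): L=179 R=23
Round 4 (k=26): L=23 R=238
Round 5 (k=13): L=238 R=10

Answer: 84,140 140,179 179,23 23,238 238,10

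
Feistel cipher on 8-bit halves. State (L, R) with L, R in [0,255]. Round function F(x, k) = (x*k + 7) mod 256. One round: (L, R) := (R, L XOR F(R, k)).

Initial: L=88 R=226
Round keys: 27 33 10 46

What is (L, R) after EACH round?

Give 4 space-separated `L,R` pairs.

Answer: 226,133 133,206 206,150 150,53

Derivation:
Round 1 (k=27): L=226 R=133
Round 2 (k=33): L=133 R=206
Round 3 (k=10): L=206 R=150
Round 4 (k=46): L=150 R=53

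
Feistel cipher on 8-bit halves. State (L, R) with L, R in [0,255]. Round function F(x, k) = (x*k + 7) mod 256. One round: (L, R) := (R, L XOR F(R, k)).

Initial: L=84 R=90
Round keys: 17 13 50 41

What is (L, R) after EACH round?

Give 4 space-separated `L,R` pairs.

Round 1 (k=17): L=90 R=85
Round 2 (k=13): L=85 R=2
Round 3 (k=50): L=2 R=62
Round 4 (k=41): L=62 R=247

Answer: 90,85 85,2 2,62 62,247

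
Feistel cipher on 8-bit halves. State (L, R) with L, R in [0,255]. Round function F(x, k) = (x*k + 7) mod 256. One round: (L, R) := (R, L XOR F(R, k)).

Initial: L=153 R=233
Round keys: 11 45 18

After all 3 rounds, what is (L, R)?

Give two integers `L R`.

Answer: 55 118

Derivation:
Round 1 (k=11): L=233 R=147
Round 2 (k=45): L=147 R=55
Round 3 (k=18): L=55 R=118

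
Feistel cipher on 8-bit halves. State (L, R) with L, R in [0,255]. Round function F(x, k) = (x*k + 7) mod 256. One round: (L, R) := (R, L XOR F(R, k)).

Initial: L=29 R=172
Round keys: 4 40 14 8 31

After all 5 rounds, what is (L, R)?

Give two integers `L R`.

Round 1 (k=4): L=172 R=170
Round 2 (k=40): L=170 R=59
Round 3 (k=14): L=59 R=235
Round 4 (k=8): L=235 R=100
Round 5 (k=31): L=100 R=200

Answer: 100 200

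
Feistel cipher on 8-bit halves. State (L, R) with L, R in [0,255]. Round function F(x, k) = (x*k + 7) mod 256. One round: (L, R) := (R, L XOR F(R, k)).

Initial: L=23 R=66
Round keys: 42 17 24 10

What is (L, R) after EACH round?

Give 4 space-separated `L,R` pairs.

Round 1 (k=42): L=66 R=204
Round 2 (k=17): L=204 R=209
Round 3 (k=24): L=209 R=83
Round 4 (k=10): L=83 R=148

Answer: 66,204 204,209 209,83 83,148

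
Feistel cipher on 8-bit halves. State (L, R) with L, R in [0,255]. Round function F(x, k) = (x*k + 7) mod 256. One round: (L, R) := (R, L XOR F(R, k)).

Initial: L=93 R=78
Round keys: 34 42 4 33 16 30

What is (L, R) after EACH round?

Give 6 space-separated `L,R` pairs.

Round 1 (k=34): L=78 R=62
Round 2 (k=42): L=62 R=125
Round 3 (k=4): L=125 R=197
Round 4 (k=33): L=197 R=17
Round 5 (k=16): L=17 R=210
Round 6 (k=30): L=210 R=178

Answer: 78,62 62,125 125,197 197,17 17,210 210,178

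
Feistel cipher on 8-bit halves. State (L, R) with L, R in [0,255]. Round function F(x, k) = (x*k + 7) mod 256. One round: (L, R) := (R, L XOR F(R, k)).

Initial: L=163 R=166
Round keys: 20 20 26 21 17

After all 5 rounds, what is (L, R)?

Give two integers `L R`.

Round 1 (k=20): L=166 R=92
Round 2 (k=20): L=92 R=145
Round 3 (k=26): L=145 R=157
Round 4 (k=21): L=157 R=121
Round 5 (k=17): L=121 R=141

Answer: 121 141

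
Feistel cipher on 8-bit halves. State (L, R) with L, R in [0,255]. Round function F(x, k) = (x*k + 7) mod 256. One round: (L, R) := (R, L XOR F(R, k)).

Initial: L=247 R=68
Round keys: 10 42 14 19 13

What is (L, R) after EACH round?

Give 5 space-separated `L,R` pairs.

Answer: 68,88 88,51 51,137 137,1 1,157

Derivation:
Round 1 (k=10): L=68 R=88
Round 2 (k=42): L=88 R=51
Round 3 (k=14): L=51 R=137
Round 4 (k=19): L=137 R=1
Round 5 (k=13): L=1 R=157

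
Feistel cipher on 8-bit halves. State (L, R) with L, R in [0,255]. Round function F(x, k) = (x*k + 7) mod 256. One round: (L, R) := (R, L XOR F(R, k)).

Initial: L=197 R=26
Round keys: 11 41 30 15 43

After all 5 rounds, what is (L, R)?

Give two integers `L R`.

Answer: 119 73

Derivation:
Round 1 (k=11): L=26 R=224
Round 2 (k=41): L=224 R=253
Round 3 (k=30): L=253 R=77
Round 4 (k=15): L=77 R=119
Round 5 (k=43): L=119 R=73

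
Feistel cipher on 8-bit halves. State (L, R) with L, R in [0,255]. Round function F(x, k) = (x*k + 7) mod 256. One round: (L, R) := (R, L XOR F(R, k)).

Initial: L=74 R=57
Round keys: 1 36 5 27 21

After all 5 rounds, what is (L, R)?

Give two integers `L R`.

Answer: 122 182

Derivation:
Round 1 (k=1): L=57 R=10
Round 2 (k=36): L=10 R=86
Round 3 (k=5): L=86 R=191
Round 4 (k=27): L=191 R=122
Round 5 (k=21): L=122 R=182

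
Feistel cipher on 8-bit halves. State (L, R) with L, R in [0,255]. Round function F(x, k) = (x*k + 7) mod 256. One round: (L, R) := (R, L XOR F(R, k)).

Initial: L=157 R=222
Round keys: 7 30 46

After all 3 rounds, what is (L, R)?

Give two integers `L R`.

Answer: 161 113

Derivation:
Round 1 (k=7): L=222 R=132
Round 2 (k=30): L=132 R=161
Round 3 (k=46): L=161 R=113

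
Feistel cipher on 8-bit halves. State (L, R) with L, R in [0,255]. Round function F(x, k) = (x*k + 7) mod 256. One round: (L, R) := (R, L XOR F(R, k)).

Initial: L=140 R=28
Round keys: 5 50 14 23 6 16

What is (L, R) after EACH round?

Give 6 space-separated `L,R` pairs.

Answer: 28,31 31,9 9,154 154,212 212,101 101,131

Derivation:
Round 1 (k=5): L=28 R=31
Round 2 (k=50): L=31 R=9
Round 3 (k=14): L=9 R=154
Round 4 (k=23): L=154 R=212
Round 5 (k=6): L=212 R=101
Round 6 (k=16): L=101 R=131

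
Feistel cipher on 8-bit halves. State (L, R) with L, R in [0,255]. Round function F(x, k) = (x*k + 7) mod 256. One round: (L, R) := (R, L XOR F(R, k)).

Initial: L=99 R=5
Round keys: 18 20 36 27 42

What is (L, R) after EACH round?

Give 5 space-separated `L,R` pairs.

Answer: 5,2 2,42 42,237 237,44 44,210

Derivation:
Round 1 (k=18): L=5 R=2
Round 2 (k=20): L=2 R=42
Round 3 (k=36): L=42 R=237
Round 4 (k=27): L=237 R=44
Round 5 (k=42): L=44 R=210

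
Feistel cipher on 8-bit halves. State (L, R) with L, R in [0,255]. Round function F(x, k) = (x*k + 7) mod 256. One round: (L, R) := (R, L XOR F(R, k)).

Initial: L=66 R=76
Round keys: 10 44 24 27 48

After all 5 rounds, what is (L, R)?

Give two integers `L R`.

Answer: 226 181

Derivation:
Round 1 (k=10): L=76 R=189
Round 2 (k=44): L=189 R=207
Round 3 (k=24): L=207 R=210
Round 4 (k=27): L=210 R=226
Round 5 (k=48): L=226 R=181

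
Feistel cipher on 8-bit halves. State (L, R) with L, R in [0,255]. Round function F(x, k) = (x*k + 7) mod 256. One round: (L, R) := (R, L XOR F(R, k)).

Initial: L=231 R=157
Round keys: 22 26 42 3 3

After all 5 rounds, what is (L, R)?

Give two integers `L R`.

Answer: 140 10

Derivation:
Round 1 (k=22): L=157 R=98
Round 2 (k=26): L=98 R=102
Round 3 (k=42): L=102 R=161
Round 4 (k=3): L=161 R=140
Round 5 (k=3): L=140 R=10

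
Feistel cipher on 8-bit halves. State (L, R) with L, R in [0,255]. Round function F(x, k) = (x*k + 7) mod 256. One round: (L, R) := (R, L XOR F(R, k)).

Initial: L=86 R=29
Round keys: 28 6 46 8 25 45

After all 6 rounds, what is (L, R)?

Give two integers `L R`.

Answer: 172 172

Derivation:
Round 1 (k=28): L=29 R=101
Round 2 (k=6): L=101 R=120
Round 3 (k=46): L=120 R=242
Round 4 (k=8): L=242 R=239
Round 5 (k=25): L=239 R=172
Round 6 (k=45): L=172 R=172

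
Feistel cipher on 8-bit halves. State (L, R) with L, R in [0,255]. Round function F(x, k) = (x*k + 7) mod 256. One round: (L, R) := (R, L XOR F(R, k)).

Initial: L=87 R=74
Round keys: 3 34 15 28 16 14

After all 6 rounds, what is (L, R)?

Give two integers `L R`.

Answer: 227 231

Derivation:
Round 1 (k=3): L=74 R=178
Round 2 (k=34): L=178 R=225
Round 3 (k=15): L=225 R=132
Round 4 (k=28): L=132 R=150
Round 5 (k=16): L=150 R=227
Round 6 (k=14): L=227 R=231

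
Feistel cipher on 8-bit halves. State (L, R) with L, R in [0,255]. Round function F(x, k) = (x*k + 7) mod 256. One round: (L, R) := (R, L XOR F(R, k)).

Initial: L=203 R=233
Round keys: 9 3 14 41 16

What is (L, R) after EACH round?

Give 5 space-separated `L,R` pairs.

Answer: 233,243 243,9 9,118 118,228 228,49

Derivation:
Round 1 (k=9): L=233 R=243
Round 2 (k=3): L=243 R=9
Round 3 (k=14): L=9 R=118
Round 4 (k=41): L=118 R=228
Round 5 (k=16): L=228 R=49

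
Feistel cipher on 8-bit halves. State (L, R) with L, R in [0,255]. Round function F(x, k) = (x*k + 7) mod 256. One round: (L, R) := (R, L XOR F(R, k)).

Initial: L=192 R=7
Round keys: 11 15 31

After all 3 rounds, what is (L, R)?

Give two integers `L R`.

Answer: 180 71

Derivation:
Round 1 (k=11): L=7 R=148
Round 2 (k=15): L=148 R=180
Round 3 (k=31): L=180 R=71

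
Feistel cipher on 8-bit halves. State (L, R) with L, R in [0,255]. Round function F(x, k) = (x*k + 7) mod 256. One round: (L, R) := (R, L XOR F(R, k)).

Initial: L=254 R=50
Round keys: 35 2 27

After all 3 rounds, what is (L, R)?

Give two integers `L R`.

Round 1 (k=35): L=50 R=35
Round 2 (k=2): L=35 R=127
Round 3 (k=27): L=127 R=79

Answer: 127 79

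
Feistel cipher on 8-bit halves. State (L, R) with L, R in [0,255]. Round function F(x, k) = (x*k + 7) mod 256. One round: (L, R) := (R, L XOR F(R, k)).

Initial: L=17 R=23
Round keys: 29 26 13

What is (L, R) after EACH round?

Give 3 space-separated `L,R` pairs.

Answer: 23,179 179,34 34,114

Derivation:
Round 1 (k=29): L=23 R=179
Round 2 (k=26): L=179 R=34
Round 3 (k=13): L=34 R=114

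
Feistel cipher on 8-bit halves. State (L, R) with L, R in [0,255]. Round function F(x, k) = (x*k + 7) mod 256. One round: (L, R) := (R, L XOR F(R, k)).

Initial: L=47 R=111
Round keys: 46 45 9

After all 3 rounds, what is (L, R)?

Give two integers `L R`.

Round 1 (k=46): L=111 R=214
Round 2 (k=45): L=214 R=202
Round 3 (k=9): L=202 R=247

Answer: 202 247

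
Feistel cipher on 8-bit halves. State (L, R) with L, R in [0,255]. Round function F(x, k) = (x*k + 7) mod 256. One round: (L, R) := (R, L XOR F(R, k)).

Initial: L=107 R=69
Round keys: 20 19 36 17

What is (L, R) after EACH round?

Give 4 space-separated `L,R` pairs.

Round 1 (k=20): L=69 R=0
Round 2 (k=19): L=0 R=66
Round 3 (k=36): L=66 R=79
Round 4 (k=17): L=79 R=4

Answer: 69,0 0,66 66,79 79,4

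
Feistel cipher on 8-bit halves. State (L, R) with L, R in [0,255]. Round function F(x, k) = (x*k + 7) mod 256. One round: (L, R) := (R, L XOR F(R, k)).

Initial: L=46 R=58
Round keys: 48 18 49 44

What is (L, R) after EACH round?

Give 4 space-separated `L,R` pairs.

Round 1 (k=48): L=58 R=201
Round 2 (k=18): L=201 R=19
Round 3 (k=49): L=19 R=99
Round 4 (k=44): L=99 R=24

Answer: 58,201 201,19 19,99 99,24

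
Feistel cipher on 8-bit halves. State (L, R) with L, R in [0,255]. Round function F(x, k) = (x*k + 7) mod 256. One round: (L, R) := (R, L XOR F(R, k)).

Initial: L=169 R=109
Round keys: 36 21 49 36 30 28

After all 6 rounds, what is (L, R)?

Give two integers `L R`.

Answer: 184 0

Derivation:
Round 1 (k=36): L=109 R=242
Round 2 (k=21): L=242 R=140
Round 3 (k=49): L=140 R=33
Round 4 (k=36): L=33 R=39
Round 5 (k=30): L=39 R=184
Round 6 (k=28): L=184 R=0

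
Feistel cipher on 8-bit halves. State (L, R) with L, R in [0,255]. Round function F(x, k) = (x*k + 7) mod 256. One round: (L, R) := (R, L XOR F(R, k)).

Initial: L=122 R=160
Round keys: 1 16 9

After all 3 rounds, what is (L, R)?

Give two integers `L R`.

Round 1 (k=1): L=160 R=221
Round 2 (k=16): L=221 R=119
Round 3 (k=9): L=119 R=235

Answer: 119 235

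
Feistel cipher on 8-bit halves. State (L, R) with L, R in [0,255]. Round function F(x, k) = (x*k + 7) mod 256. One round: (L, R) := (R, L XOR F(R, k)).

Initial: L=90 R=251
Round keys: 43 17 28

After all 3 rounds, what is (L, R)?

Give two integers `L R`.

Round 1 (k=43): L=251 R=106
Round 2 (k=17): L=106 R=234
Round 3 (k=28): L=234 R=245

Answer: 234 245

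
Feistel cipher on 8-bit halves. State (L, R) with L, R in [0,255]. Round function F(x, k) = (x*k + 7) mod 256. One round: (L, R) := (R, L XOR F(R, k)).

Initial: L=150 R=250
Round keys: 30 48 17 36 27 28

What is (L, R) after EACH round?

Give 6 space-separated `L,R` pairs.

Answer: 250,197 197,13 13,33 33,166 166,168 168,193

Derivation:
Round 1 (k=30): L=250 R=197
Round 2 (k=48): L=197 R=13
Round 3 (k=17): L=13 R=33
Round 4 (k=36): L=33 R=166
Round 5 (k=27): L=166 R=168
Round 6 (k=28): L=168 R=193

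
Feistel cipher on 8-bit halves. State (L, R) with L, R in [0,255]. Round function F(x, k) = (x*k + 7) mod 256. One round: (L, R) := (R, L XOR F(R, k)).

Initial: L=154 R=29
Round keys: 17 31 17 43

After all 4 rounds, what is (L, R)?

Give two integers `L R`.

Round 1 (k=17): L=29 R=110
Round 2 (k=31): L=110 R=68
Round 3 (k=17): L=68 R=229
Round 4 (k=43): L=229 R=58

Answer: 229 58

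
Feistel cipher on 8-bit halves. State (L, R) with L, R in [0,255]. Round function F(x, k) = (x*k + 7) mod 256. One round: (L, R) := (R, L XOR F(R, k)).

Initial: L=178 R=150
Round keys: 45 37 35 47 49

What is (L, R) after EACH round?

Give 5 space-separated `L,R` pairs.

Round 1 (k=45): L=150 R=215
Round 2 (k=37): L=215 R=140
Round 3 (k=35): L=140 R=252
Round 4 (k=47): L=252 R=199
Round 5 (k=49): L=199 R=226

Answer: 150,215 215,140 140,252 252,199 199,226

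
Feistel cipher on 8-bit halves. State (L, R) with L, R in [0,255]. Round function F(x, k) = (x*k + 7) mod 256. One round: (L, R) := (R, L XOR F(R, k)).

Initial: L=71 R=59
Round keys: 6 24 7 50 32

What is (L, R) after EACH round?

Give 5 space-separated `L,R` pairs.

Round 1 (k=6): L=59 R=46
Round 2 (k=24): L=46 R=108
Round 3 (k=7): L=108 R=213
Round 4 (k=50): L=213 R=205
Round 5 (k=32): L=205 R=114

Answer: 59,46 46,108 108,213 213,205 205,114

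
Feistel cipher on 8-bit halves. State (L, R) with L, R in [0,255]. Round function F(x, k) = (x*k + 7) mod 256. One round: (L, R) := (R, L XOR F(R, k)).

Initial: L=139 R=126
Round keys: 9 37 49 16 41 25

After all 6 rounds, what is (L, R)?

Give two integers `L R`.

Round 1 (k=9): L=126 R=254
Round 2 (k=37): L=254 R=195
Round 3 (k=49): L=195 R=164
Round 4 (k=16): L=164 R=132
Round 5 (k=41): L=132 R=143
Round 6 (k=25): L=143 R=122

Answer: 143 122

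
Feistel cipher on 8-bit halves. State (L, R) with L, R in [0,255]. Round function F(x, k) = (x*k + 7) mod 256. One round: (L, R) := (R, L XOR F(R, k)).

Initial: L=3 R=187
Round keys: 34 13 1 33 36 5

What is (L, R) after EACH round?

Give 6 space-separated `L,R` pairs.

Round 1 (k=34): L=187 R=222
Round 2 (k=13): L=222 R=246
Round 3 (k=1): L=246 R=35
Round 4 (k=33): L=35 R=124
Round 5 (k=36): L=124 R=84
Round 6 (k=5): L=84 R=215

Answer: 187,222 222,246 246,35 35,124 124,84 84,215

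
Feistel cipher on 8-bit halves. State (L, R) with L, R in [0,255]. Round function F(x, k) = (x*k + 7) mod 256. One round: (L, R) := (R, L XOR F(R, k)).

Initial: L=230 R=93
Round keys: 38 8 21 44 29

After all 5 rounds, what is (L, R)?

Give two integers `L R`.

Answer: 157 18

Derivation:
Round 1 (k=38): L=93 R=51
Round 2 (k=8): L=51 R=194
Round 3 (k=21): L=194 R=194
Round 4 (k=44): L=194 R=157
Round 5 (k=29): L=157 R=18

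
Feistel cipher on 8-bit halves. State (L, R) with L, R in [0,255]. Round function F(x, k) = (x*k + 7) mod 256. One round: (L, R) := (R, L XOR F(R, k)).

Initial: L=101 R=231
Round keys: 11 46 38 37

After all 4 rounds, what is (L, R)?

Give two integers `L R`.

Round 1 (k=11): L=231 R=145
Round 2 (k=46): L=145 R=242
Round 3 (k=38): L=242 R=98
Round 4 (k=37): L=98 R=195

Answer: 98 195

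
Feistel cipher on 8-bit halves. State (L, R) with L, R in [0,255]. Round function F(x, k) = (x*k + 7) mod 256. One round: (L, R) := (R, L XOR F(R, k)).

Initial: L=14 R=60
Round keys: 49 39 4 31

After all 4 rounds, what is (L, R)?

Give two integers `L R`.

Answer: 114 107

Derivation:
Round 1 (k=49): L=60 R=141
Round 2 (k=39): L=141 R=190
Round 3 (k=4): L=190 R=114
Round 4 (k=31): L=114 R=107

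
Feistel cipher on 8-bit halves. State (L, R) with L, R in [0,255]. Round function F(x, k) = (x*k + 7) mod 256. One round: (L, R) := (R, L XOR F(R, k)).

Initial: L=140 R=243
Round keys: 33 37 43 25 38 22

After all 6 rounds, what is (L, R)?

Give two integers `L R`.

Round 1 (k=33): L=243 R=214
Round 2 (k=37): L=214 R=6
Round 3 (k=43): L=6 R=223
Round 4 (k=25): L=223 R=200
Round 5 (k=38): L=200 R=104
Round 6 (k=22): L=104 R=63

Answer: 104 63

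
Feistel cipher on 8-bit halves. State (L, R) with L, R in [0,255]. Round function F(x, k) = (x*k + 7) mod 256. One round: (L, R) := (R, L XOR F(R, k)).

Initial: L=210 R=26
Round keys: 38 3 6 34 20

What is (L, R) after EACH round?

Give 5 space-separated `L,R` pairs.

Answer: 26,49 49,128 128,54 54,179 179,53

Derivation:
Round 1 (k=38): L=26 R=49
Round 2 (k=3): L=49 R=128
Round 3 (k=6): L=128 R=54
Round 4 (k=34): L=54 R=179
Round 5 (k=20): L=179 R=53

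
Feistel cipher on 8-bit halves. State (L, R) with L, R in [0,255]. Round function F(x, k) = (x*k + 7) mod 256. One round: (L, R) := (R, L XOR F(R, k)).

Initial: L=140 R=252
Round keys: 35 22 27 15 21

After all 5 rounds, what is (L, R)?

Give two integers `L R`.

Answer: 171 15

Derivation:
Round 1 (k=35): L=252 R=247
Round 2 (k=22): L=247 R=189
Round 3 (k=27): L=189 R=1
Round 4 (k=15): L=1 R=171
Round 5 (k=21): L=171 R=15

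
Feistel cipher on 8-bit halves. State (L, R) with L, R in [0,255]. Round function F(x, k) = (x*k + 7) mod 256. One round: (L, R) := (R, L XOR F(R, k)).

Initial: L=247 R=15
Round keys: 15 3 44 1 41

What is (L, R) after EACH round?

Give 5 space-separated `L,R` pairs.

Answer: 15,31 31,107 107,116 116,16 16,227

Derivation:
Round 1 (k=15): L=15 R=31
Round 2 (k=3): L=31 R=107
Round 3 (k=44): L=107 R=116
Round 4 (k=1): L=116 R=16
Round 5 (k=41): L=16 R=227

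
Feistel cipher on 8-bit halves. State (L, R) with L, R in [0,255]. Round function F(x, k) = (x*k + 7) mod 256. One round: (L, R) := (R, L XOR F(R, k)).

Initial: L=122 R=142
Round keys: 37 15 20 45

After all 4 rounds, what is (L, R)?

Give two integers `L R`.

Answer: 232 193

Derivation:
Round 1 (k=37): L=142 R=247
Round 2 (k=15): L=247 R=14
Round 3 (k=20): L=14 R=232
Round 4 (k=45): L=232 R=193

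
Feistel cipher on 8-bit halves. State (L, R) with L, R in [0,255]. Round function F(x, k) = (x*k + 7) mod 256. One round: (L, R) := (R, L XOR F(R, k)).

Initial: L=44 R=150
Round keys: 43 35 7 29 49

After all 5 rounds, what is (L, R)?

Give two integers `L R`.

Round 1 (k=43): L=150 R=21
Round 2 (k=35): L=21 R=112
Round 3 (k=7): L=112 R=2
Round 4 (k=29): L=2 R=49
Round 5 (k=49): L=49 R=106

Answer: 49 106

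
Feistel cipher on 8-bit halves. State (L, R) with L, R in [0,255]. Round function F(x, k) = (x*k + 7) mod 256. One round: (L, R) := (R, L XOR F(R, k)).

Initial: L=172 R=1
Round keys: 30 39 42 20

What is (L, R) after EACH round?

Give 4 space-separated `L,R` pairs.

Answer: 1,137 137,231 231,100 100,48

Derivation:
Round 1 (k=30): L=1 R=137
Round 2 (k=39): L=137 R=231
Round 3 (k=42): L=231 R=100
Round 4 (k=20): L=100 R=48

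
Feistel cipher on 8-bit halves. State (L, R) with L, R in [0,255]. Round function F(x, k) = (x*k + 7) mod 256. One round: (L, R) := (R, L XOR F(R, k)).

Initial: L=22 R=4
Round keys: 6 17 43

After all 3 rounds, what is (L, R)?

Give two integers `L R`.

Answer: 164 154

Derivation:
Round 1 (k=6): L=4 R=9
Round 2 (k=17): L=9 R=164
Round 3 (k=43): L=164 R=154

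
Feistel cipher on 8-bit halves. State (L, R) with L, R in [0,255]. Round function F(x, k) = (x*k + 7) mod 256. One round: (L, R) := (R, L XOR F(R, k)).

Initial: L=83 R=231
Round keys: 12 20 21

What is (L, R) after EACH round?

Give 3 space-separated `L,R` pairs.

Round 1 (k=12): L=231 R=136
Round 2 (k=20): L=136 R=64
Round 3 (k=21): L=64 R=207

Answer: 231,136 136,64 64,207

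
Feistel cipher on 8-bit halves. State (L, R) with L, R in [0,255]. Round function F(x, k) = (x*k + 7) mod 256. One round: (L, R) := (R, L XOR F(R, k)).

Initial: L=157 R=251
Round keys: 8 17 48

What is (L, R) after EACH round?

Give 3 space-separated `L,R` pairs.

Answer: 251,66 66,146 146,37

Derivation:
Round 1 (k=8): L=251 R=66
Round 2 (k=17): L=66 R=146
Round 3 (k=48): L=146 R=37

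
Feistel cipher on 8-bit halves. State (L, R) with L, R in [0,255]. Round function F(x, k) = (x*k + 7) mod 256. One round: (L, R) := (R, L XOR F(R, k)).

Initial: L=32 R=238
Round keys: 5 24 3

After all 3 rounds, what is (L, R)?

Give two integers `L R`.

Answer: 209 247

Derivation:
Round 1 (k=5): L=238 R=141
Round 2 (k=24): L=141 R=209
Round 3 (k=3): L=209 R=247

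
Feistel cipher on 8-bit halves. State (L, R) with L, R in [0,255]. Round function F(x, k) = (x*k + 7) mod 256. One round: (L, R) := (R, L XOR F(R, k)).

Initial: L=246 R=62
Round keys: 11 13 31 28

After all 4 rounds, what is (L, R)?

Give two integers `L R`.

Round 1 (k=11): L=62 R=71
Round 2 (k=13): L=71 R=156
Round 3 (k=31): L=156 R=172
Round 4 (k=28): L=172 R=75

Answer: 172 75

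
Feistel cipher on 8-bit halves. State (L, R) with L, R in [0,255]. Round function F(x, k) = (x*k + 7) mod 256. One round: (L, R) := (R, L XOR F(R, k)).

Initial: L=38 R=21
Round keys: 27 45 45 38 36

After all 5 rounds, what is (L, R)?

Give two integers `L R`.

Answer: 231 242

Derivation:
Round 1 (k=27): L=21 R=24
Round 2 (k=45): L=24 R=42
Round 3 (k=45): L=42 R=113
Round 4 (k=38): L=113 R=231
Round 5 (k=36): L=231 R=242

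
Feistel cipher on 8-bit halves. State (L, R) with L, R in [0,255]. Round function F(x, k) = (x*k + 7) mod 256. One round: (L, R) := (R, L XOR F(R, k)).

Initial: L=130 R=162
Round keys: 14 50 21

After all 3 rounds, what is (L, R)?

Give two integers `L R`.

Answer: 91 31

Derivation:
Round 1 (k=14): L=162 R=97
Round 2 (k=50): L=97 R=91
Round 3 (k=21): L=91 R=31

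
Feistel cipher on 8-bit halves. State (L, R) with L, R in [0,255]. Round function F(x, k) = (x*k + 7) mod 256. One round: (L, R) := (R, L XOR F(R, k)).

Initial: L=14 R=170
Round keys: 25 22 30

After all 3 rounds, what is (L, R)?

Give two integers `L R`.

Answer: 187 94

Derivation:
Round 1 (k=25): L=170 R=175
Round 2 (k=22): L=175 R=187
Round 3 (k=30): L=187 R=94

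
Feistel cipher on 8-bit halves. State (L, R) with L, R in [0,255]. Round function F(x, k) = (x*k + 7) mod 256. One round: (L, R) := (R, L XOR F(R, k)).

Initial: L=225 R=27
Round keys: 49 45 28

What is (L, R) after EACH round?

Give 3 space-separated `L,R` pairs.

Round 1 (k=49): L=27 R=211
Round 2 (k=45): L=211 R=5
Round 3 (k=28): L=5 R=64

Answer: 27,211 211,5 5,64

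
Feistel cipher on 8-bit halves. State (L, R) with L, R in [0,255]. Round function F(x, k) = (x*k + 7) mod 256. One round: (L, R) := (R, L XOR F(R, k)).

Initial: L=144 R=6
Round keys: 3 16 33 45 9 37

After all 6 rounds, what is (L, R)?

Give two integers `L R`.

Round 1 (k=3): L=6 R=137
Round 2 (k=16): L=137 R=145
Round 3 (k=33): L=145 R=49
Round 4 (k=45): L=49 R=53
Round 5 (k=9): L=53 R=213
Round 6 (k=37): L=213 R=229

Answer: 213 229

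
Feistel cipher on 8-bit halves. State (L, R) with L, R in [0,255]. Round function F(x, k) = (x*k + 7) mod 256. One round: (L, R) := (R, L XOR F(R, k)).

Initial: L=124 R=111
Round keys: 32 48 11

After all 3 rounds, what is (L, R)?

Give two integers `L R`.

Round 1 (k=32): L=111 R=155
Round 2 (k=48): L=155 R=120
Round 3 (k=11): L=120 R=180

Answer: 120 180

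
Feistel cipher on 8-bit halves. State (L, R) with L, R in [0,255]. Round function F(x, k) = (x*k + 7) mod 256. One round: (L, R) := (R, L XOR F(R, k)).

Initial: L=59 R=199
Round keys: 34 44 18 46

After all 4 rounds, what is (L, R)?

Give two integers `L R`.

Round 1 (k=34): L=199 R=78
Round 2 (k=44): L=78 R=168
Round 3 (k=18): L=168 R=153
Round 4 (k=46): L=153 R=45

Answer: 153 45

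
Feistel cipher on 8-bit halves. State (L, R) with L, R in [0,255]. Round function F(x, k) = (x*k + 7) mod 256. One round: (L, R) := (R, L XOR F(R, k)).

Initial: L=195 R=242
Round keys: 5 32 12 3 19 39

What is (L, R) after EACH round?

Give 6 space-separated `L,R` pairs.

Answer: 242,2 2,181 181,129 129,63 63,53 53,37

Derivation:
Round 1 (k=5): L=242 R=2
Round 2 (k=32): L=2 R=181
Round 3 (k=12): L=181 R=129
Round 4 (k=3): L=129 R=63
Round 5 (k=19): L=63 R=53
Round 6 (k=39): L=53 R=37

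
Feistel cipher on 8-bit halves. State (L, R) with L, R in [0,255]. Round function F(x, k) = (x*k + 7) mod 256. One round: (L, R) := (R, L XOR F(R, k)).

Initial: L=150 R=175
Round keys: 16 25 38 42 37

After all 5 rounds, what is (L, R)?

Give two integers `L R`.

Round 1 (k=16): L=175 R=97
Round 2 (k=25): L=97 R=47
Round 3 (k=38): L=47 R=96
Round 4 (k=42): L=96 R=232
Round 5 (k=37): L=232 R=239

Answer: 232 239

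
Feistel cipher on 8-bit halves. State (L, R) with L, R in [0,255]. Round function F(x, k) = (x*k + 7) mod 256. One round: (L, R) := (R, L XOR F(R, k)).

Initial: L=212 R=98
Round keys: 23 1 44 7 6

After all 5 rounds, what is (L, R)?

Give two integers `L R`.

Answer: 211 199

Derivation:
Round 1 (k=23): L=98 R=1
Round 2 (k=1): L=1 R=106
Round 3 (k=44): L=106 R=62
Round 4 (k=7): L=62 R=211
Round 5 (k=6): L=211 R=199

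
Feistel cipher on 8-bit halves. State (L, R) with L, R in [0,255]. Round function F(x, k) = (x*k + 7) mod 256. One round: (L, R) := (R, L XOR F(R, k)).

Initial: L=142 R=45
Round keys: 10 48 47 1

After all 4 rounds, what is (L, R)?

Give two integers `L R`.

Answer: 42 75

Derivation:
Round 1 (k=10): L=45 R=71
Round 2 (k=48): L=71 R=122
Round 3 (k=47): L=122 R=42
Round 4 (k=1): L=42 R=75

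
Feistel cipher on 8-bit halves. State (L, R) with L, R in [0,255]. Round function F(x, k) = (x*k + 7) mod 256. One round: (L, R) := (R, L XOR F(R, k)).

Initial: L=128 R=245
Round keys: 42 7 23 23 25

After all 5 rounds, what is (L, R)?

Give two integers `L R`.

Answer: 201 125

Derivation:
Round 1 (k=42): L=245 R=185
Round 2 (k=7): L=185 R=227
Round 3 (k=23): L=227 R=213
Round 4 (k=23): L=213 R=201
Round 5 (k=25): L=201 R=125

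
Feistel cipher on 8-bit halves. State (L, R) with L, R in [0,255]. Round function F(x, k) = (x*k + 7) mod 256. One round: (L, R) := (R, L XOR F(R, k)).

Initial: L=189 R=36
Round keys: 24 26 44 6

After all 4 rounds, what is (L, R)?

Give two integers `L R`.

Answer: 65 130

Derivation:
Round 1 (k=24): L=36 R=218
Round 2 (k=26): L=218 R=15
Round 3 (k=44): L=15 R=65
Round 4 (k=6): L=65 R=130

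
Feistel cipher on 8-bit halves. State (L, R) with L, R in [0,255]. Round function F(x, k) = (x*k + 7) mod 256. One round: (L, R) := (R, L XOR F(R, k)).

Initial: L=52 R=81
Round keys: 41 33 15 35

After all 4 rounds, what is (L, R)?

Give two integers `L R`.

Round 1 (k=41): L=81 R=52
Round 2 (k=33): L=52 R=234
Round 3 (k=15): L=234 R=137
Round 4 (k=35): L=137 R=40

Answer: 137 40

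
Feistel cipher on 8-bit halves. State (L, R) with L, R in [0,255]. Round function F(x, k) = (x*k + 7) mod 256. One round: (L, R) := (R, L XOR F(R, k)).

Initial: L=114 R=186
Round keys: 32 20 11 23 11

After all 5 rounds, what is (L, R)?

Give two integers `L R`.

Answer: 41 189

Derivation:
Round 1 (k=32): L=186 R=53
Round 2 (k=20): L=53 R=145
Round 3 (k=11): L=145 R=119
Round 4 (k=23): L=119 R=41
Round 5 (k=11): L=41 R=189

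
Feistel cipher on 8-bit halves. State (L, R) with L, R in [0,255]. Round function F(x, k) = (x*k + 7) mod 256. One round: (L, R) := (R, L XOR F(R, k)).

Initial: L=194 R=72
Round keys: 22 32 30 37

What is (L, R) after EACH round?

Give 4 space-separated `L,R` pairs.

Round 1 (k=22): L=72 R=245
Round 2 (k=32): L=245 R=239
Round 3 (k=30): L=239 R=252
Round 4 (k=37): L=252 R=156

Answer: 72,245 245,239 239,252 252,156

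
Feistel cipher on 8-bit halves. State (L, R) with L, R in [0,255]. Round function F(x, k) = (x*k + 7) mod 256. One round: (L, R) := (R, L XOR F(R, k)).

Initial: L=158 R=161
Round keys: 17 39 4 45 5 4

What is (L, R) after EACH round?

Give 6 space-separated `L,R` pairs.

Answer: 161,38 38,112 112,225 225,228 228,154 154,139

Derivation:
Round 1 (k=17): L=161 R=38
Round 2 (k=39): L=38 R=112
Round 3 (k=4): L=112 R=225
Round 4 (k=45): L=225 R=228
Round 5 (k=5): L=228 R=154
Round 6 (k=4): L=154 R=139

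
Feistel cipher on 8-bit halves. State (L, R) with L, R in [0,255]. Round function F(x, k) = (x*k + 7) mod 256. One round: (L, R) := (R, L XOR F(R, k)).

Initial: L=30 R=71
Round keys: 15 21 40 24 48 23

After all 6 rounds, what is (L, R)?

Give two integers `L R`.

Answer: 78 220

Derivation:
Round 1 (k=15): L=71 R=46
Round 2 (k=21): L=46 R=138
Round 3 (k=40): L=138 R=185
Round 4 (k=24): L=185 R=213
Round 5 (k=48): L=213 R=78
Round 6 (k=23): L=78 R=220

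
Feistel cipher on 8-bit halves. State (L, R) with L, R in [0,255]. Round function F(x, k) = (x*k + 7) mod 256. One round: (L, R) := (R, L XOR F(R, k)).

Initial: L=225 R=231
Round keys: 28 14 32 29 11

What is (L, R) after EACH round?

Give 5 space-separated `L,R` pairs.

Round 1 (k=28): L=231 R=170
Round 2 (k=14): L=170 R=180
Round 3 (k=32): L=180 R=45
Round 4 (k=29): L=45 R=148
Round 5 (k=11): L=148 R=78

Answer: 231,170 170,180 180,45 45,148 148,78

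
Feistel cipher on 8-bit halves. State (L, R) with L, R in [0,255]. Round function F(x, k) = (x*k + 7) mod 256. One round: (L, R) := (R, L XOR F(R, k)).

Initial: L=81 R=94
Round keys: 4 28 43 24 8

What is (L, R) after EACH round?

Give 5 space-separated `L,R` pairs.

Answer: 94,46 46,81 81,140 140,118 118,59

Derivation:
Round 1 (k=4): L=94 R=46
Round 2 (k=28): L=46 R=81
Round 3 (k=43): L=81 R=140
Round 4 (k=24): L=140 R=118
Round 5 (k=8): L=118 R=59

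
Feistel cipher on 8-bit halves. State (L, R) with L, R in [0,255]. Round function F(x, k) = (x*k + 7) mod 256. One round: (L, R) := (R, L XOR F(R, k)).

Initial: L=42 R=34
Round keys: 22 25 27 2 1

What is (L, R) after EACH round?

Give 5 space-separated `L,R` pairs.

Answer: 34,217 217,26 26,28 28,37 37,48

Derivation:
Round 1 (k=22): L=34 R=217
Round 2 (k=25): L=217 R=26
Round 3 (k=27): L=26 R=28
Round 4 (k=2): L=28 R=37
Round 5 (k=1): L=37 R=48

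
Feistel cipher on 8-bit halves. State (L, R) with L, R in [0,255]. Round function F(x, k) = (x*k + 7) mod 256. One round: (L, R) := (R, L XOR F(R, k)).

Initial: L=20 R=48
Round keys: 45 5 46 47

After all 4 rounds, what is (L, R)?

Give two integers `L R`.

Round 1 (k=45): L=48 R=99
Round 2 (k=5): L=99 R=198
Round 3 (k=46): L=198 R=248
Round 4 (k=47): L=248 R=73

Answer: 248 73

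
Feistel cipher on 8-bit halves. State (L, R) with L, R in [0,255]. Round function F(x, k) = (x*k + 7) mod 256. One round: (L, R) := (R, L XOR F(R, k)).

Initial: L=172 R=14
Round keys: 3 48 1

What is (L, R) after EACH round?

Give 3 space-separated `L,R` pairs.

Answer: 14,157 157,121 121,29

Derivation:
Round 1 (k=3): L=14 R=157
Round 2 (k=48): L=157 R=121
Round 3 (k=1): L=121 R=29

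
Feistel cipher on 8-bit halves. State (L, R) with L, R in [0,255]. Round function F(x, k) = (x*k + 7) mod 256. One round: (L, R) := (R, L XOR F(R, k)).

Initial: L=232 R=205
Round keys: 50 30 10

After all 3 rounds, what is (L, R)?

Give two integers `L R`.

Round 1 (k=50): L=205 R=249
Round 2 (k=30): L=249 R=248
Round 3 (k=10): L=248 R=78

Answer: 248 78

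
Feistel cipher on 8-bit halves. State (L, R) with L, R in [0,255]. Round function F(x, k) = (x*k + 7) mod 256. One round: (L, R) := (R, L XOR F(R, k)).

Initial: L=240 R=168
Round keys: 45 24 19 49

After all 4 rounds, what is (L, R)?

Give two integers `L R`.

Answer: 51 141

Derivation:
Round 1 (k=45): L=168 R=127
Round 2 (k=24): L=127 R=71
Round 3 (k=19): L=71 R=51
Round 4 (k=49): L=51 R=141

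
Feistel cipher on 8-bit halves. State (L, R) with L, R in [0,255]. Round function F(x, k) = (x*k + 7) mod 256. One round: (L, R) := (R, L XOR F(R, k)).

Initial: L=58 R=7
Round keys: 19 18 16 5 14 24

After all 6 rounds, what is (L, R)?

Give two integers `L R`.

Answer: 70 255

Derivation:
Round 1 (k=19): L=7 R=182
Round 2 (k=18): L=182 R=212
Round 3 (k=16): L=212 R=241
Round 4 (k=5): L=241 R=104
Round 5 (k=14): L=104 R=70
Round 6 (k=24): L=70 R=255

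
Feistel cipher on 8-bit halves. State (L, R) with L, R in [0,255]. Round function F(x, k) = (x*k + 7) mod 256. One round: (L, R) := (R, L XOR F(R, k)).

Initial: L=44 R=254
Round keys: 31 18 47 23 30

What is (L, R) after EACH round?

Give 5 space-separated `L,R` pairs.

Round 1 (k=31): L=254 R=229
Round 2 (k=18): L=229 R=223
Round 3 (k=47): L=223 R=29
Round 4 (k=23): L=29 R=125
Round 5 (k=30): L=125 R=176

Answer: 254,229 229,223 223,29 29,125 125,176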